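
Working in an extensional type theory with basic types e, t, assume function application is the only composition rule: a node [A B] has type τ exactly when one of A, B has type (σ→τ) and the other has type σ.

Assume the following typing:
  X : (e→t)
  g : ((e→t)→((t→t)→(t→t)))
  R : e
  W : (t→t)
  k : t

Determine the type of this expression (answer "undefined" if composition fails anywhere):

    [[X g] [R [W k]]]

[X g]: ((e→t)→((t→t)→(t→t))) applied to (e→t) yields ((t→t)→(t→t)).
[W k]: (t→t) applied to t yields t.
[R [W k]]: e and t cannot combine by function application — type clash.

undefined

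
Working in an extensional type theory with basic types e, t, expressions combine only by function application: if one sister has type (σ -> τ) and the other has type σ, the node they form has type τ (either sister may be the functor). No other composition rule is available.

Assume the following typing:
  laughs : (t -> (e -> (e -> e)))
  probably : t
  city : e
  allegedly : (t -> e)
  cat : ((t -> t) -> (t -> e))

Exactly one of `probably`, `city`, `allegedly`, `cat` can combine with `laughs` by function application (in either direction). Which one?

probably — combines: laughs : (t -> (e -> (e -> e))) takes probably : t as argument, giving (e -> (e -> e)).
city : e — no; laughs wants t, and city wants nothing (atomic).
allegedly : (t -> e) — no; laughs wants t, and allegedly wants t.
cat : ((t -> t) -> (t -> e)) — no; laughs wants t, and cat wants (t -> t).

probably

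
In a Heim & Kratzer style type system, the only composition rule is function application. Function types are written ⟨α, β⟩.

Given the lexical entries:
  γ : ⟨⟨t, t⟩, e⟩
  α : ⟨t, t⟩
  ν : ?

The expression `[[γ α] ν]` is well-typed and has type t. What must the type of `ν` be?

⟨e, t⟩

For [[γ α] ν] to have type t with [γ α] of type e, ν must be the function: ν : ⟨e, t⟩.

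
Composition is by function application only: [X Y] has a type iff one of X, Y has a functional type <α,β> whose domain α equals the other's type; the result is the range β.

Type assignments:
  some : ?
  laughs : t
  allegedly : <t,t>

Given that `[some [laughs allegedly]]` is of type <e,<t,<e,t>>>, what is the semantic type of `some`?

<t,<e,<t,<e,t>>>>

[some [laughs allegedly]] is required to be <e,<t,<e,t>>>. [laughs allegedly] : t cannot yield <e,<t,<e,t>>> as functor, so some : <t,<e,<t,<e,t>>>>.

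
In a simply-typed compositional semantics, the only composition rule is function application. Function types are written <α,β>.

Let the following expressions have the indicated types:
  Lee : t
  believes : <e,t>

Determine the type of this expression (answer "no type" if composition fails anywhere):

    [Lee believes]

At [Lee believes]: neither t nor <e,t> can take the other as argument; the node is ill-typed.

no type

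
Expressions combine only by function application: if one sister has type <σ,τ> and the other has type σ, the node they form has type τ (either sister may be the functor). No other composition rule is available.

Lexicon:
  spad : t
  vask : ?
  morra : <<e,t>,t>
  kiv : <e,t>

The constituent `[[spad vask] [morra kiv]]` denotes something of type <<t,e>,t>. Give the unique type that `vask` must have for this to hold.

<t,<t,<<t,e>,t>>>

[[spad vask] [morra kiv]] must have type <<t,e>,t>. The sister [morra kiv] has type t; that is not a function onto <<t,e>,t>, so [spad vask] must be the functor, of type <t,<<t,e>,t>>.
[spad vask] must have type <t,<<t,e>,t>>. The sister spad has type t; that is not a function onto <t,<<t,e>,t>>, so vask must be the functor, of type <t,<t,<<t,e>,t>>>.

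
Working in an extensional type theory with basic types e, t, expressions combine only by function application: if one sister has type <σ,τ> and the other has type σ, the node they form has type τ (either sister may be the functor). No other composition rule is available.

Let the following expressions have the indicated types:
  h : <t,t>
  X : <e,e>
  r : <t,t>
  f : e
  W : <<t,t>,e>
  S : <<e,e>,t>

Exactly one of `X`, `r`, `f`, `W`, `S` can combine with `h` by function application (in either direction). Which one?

X : <e,e> — does not combine with h.
r : <t,t> — does not combine with h.
f : e — does not combine with h.
W — combines: W : <<t,t>,e> takes h : <t,t> as argument, giving e.
S : <<e,e>,t> — does not combine with h.

W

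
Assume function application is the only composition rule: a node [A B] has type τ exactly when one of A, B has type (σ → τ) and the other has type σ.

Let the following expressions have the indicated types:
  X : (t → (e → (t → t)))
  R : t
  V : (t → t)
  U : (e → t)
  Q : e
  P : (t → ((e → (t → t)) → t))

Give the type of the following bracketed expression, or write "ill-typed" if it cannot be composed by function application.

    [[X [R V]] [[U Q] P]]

[R V] — V of type (t → t) combines with R of type t: type t.
[X [R V]] — X of type (t → (e → (t → t))) combines with [R V] of type t: type (e → (t → t)).
[U Q] — U of type (e → t) combines with Q of type e: type t.
[[U Q] P] — P of type (t → ((e → (t → t)) → t)) combines with [U Q] of type t: type ((e → (t → t)) → t).
[[X [R V]] [[U Q] P]] — [[U Q] P] of type ((e → (t → t)) → t) combines with [X [R V]] of type (e → (t → t)): type t.

t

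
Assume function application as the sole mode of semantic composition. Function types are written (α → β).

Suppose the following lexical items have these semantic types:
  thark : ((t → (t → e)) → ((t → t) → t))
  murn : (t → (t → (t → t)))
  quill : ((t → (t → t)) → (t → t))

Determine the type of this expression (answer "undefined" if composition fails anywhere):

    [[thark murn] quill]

undefined

[thark murn]: ((t → (t → e)) → ((t → t) → t)) with (t → (t → (t → t))) — neither is a function whose domain matches the other; composition fails here.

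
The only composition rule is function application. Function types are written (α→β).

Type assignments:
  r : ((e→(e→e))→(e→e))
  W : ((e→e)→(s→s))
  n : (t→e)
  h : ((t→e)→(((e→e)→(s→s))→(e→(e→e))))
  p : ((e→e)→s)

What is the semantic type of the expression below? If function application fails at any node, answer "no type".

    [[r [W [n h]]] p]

s

At [n h], h : ((t→e)→(((e→e)→(s→s))→(e→(e→e)))) takes n : (t→e), giving (((e→e)→(s→s))→(e→(e→e))).
At [W [n h]], [n h] : (((e→e)→(s→s))→(e→(e→e))) takes W : ((e→e)→(s→s)), giving (e→(e→e)).
At [r [W [n h]]], r : ((e→(e→e))→(e→e)) takes [W [n h]] : (e→(e→e)), giving (e→e).
At [[r [W [n h]]] p], p : ((e→e)→s) takes [r [W [n h]]] : (e→e), giving s.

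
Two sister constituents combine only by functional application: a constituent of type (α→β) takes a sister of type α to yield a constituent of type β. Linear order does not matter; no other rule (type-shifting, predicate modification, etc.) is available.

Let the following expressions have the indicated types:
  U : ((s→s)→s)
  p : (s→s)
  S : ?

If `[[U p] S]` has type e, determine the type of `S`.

(s→e)

At [[U p] S] (required: e): [U p] is s, which is not a function with range e; hence S is the functor — type (s→e).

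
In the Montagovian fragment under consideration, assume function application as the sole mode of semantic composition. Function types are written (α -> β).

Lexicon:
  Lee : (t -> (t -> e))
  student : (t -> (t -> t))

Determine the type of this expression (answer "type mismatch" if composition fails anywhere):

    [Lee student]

[Lee student]: (t -> (t -> e)) and (t -> (t -> t)) cannot combine by function application — type clash.

type mismatch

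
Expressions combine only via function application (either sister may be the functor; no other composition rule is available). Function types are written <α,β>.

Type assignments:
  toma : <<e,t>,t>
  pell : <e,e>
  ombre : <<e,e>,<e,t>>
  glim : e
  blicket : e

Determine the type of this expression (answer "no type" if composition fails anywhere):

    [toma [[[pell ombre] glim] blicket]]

no type

[pell ombre]: functor ombre : <<e,e>,<e,t>>, argument pell : <e,e>; result <e,t>.
[[pell ombre] glim]: functor [pell ombre] : <e,t>, argument glim : e; result t.
At [[[pell ombre] glim] blicket]: neither t nor e can take the other as argument; the node is ill-typed.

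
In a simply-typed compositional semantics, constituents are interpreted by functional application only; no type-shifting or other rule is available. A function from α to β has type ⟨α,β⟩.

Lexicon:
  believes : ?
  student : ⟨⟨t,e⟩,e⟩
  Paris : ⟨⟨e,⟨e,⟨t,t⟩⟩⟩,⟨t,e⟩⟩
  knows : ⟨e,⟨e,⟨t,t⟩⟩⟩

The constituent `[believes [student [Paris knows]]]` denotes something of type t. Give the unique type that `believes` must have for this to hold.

For [believes [student [Paris knows]]] to have type t with [student [Paris knows]] of type e, believes must be the function: believes : ⟨e,t⟩.

⟨e,t⟩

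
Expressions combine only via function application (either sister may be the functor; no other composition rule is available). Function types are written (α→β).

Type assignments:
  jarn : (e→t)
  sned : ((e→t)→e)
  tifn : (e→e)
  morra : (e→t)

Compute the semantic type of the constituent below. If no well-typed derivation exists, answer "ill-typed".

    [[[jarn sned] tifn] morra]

t

[jarn sned]: ((e→t)→e) applied to (e→t) yields e.
[[jarn sned] tifn]: (e→e) applied to e yields e.
[[[jarn sned] tifn] morra]: (e→t) applied to e yields t.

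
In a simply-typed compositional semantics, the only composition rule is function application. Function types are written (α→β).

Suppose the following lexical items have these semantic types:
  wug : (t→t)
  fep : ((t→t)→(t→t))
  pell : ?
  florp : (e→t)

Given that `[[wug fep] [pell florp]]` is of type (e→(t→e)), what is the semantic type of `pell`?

((e→t)→((t→t)→(e→(t→e))))

[[wug fep] [pell florp]] is required to be (e→(t→e)). [wug fep] : (t→t) cannot yield (e→(t→e)) as functor, so [pell florp] : ((t→t)→(e→(t→e))).
[pell florp] is required to be ((t→t)→(e→(t→e))). florp : (e→t) cannot yield ((t→t)→(e→(t→e))) as functor, so pell : ((e→t)→((t→t)→(e→(t→e)))).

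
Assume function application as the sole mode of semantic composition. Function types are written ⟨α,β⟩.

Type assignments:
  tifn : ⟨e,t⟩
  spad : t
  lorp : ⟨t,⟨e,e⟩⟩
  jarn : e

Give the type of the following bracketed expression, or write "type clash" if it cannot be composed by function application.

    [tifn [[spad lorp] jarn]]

t

[spad lorp] — lorp of type ⟨t,⟨e,e⟩⟩ combines with spad of type t: type ⟨e,e⟩.
[[spad lorp] jarn] — [spad lorp] of type ⟨e,e⟩ combines with jarn of type e: type e.
[tifn [[spad lorp] jarn]] — tifn of type ⟨e,t⟩ combines with [[spad lorp] jarn] of type e: type t.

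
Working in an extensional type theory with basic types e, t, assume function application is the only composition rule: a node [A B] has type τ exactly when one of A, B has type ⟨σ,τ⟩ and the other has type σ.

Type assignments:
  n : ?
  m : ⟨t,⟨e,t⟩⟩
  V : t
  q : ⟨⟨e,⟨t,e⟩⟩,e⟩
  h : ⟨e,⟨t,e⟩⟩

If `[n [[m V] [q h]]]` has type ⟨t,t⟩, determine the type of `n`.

At [n [[m V] [q h]]] (required: ⟨t,t⟩): [[m V] [q h]] is t, which is not a function with range ⟨t,t⟩; hence n is the functor — type ⟨t,⟨t,t⟩⟩.

⟨t,⟨t,t⟩⟩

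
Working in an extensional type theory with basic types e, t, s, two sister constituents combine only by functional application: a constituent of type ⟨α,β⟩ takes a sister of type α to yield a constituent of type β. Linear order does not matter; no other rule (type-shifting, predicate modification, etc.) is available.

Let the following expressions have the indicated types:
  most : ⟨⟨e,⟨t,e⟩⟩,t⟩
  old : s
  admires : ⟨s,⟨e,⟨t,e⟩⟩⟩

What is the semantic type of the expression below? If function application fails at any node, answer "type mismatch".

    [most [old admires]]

t

[old admires]: functor admires : ⟨s,⟨e,⟨t,e⟩⟩⟩, argument old : s; result ⟨e,⟨t,e⟩⟩.
[most [old admires]]: functor most : ⟨⟨e,⟨t,e⟩⟩,t⟩, argument [old admires] : ⟨e,⟨t,e⟩⟩; result t.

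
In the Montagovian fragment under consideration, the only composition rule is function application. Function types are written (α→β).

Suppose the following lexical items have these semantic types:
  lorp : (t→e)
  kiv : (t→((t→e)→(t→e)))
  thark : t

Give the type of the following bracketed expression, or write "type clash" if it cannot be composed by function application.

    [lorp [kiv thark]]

(t→e)

[kiv thark]: kiv is (t→((t→e)→(t→e))), thark is t; result ((t→e)→(t→e)).
[lorp [kiv thark]]: [kiv thark] is ((t→e)→(t→e)), lorp is (t→e); result (t→e).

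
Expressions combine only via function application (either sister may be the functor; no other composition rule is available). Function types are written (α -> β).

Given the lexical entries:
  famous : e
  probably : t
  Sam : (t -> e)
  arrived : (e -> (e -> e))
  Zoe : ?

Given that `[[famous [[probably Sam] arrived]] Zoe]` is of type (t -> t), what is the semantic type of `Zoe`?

At [[famous [[probably Sam] arrived]] Zoe] (required: (t -> t)): [famous [[probably Sam] arrived]] is e, which is not a function with range (t -> t); hence Zoe is the functor — type (e -> (t -> t)).

(e -> (t -> t))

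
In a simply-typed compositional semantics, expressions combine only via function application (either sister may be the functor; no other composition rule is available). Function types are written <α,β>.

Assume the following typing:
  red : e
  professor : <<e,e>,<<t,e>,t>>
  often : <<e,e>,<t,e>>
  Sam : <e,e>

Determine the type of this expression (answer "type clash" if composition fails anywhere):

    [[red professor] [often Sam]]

type clash

At [red professor]: neither e nor <<e,e>,<<t,e>,t>> can take the other as argument; the node is ill-typed.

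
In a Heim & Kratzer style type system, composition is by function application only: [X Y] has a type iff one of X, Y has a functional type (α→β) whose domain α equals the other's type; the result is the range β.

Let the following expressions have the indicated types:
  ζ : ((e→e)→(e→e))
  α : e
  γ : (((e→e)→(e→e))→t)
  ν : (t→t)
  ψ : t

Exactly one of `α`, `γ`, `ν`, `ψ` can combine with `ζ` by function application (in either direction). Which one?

γ

α : e — does not combine with ζ.
γ — combines: γ : (((e→e)→(e→e))→t) takes ζ : ((e→e)→(e→e)) as argument, giving t.
ν : (t→t) — does not combine with ζ.
ψ : t — does not combine with ζ.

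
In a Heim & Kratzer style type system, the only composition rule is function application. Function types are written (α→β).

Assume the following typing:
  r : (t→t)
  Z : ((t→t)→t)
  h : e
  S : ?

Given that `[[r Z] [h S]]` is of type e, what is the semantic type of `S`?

(e→(t→e))

For [[r Z] [h S]] to have type e with [r Z] of type t, [h S] must be the function: [h S] : (t→e).
For [h S] to have type (t→e) with h of type e, S must be the function: S : (e→(t→e)).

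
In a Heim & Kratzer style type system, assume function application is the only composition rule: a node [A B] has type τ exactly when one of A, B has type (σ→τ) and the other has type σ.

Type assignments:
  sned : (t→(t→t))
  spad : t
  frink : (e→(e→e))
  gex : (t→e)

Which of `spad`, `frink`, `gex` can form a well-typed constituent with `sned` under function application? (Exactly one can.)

spad

spad — combines: sned : (t→(t→t)) takes spad : t as argument, giving (t→t).
frink : (e→(e→e)) — does not combine with sned.
gex : (t→e) — does not combine with sned.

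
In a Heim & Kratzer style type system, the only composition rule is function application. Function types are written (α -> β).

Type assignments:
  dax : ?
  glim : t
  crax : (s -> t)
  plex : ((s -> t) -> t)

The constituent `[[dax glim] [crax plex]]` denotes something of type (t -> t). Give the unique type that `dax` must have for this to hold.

(t -> (t -> (t -> t)))

[[dax glim] [crax plex]] is required to be (t -> t). [crax plex] : t cannot yield (t -> t) as functor, so [dax glim] : (t -> (t -> t)).
[dax glim] is required to be (t -> (t -> t)). glim : t cannot yield (t -> (t -> t)) as functor, so dax : (t -> (t -> (t -> t))).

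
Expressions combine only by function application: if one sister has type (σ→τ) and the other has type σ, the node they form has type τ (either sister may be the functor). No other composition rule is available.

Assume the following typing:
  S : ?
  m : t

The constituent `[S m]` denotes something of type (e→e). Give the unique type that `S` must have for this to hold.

(t→(e→e))

[S m] is required to be (e→e). m : t cannot yield (e→e) as functor, so S : (t→(e→e)).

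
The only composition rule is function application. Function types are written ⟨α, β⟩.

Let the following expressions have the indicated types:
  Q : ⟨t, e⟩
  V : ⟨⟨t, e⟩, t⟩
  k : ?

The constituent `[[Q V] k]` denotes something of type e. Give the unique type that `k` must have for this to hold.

[[Q V] k] is required to be e. [Q V] : t cannot yield e as functor, so k : ⟨t, e⟩.

⟨t, e⟩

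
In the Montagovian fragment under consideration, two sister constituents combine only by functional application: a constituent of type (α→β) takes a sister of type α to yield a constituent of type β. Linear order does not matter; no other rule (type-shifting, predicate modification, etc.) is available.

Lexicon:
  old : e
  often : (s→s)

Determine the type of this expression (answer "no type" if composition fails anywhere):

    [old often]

no type

At [old often]: neither e nor (s→s) can take the other as argument; the node is ill-typed.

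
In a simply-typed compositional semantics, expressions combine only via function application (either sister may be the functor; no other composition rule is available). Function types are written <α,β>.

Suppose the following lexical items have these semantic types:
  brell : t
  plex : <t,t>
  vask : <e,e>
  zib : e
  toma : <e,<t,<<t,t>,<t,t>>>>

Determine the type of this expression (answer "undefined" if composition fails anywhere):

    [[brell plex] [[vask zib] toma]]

<<t,t>,<t,t>>

[brell plex]: functor plex : <t,t>, argument brell : t; result t.
[vask zib]: functor vask : <e,e>, argument zib : e; result e.
[[vask zib] toma]: functor toma : <e,<t,<<t,t>,<t,t>>>>, argument [vask zib] : e; result <t,<<t,t>,<t,t>>>.
[[brell plex] [[vask zib] toma]]: functor [[vask zib] toma] : <t,<<t,t>,<t,t>>>, argument [brell plex] : t; result <<t,t>,<t,t>>.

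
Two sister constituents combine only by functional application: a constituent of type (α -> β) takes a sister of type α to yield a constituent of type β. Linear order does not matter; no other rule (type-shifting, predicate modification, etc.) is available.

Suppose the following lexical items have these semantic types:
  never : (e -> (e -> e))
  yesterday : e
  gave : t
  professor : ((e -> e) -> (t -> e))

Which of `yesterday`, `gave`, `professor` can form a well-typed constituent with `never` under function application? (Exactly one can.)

yesterday — combines: never : (e -> (e -> e)) takes yesterday : e as argument, giving (e -> e).
gave : t — never needs e; gave needs nothing (atomic); neither fits.
professor : ((e -> e) -> (t -> e)) — never needs e; professor needs (e -> e); neither fits.

yesterday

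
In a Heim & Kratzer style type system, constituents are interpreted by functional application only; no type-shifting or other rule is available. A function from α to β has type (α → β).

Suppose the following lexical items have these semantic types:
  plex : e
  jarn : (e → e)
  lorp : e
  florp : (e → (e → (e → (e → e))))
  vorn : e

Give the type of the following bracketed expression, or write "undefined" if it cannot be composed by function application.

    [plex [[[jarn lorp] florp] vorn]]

(e → e)

At [jarn lorp], jarn : (e → e) takes lorp : e, giving e.
At [[jarn lorp] florp], florp : (e → (e → (e → (e → e)))) takes [jarn lorp] : e, giving (e → (e → (e → e))).
At [[[jarn lorp] florp] vorn], [[jarn lorp] florp] : (e → (e → (e → e))) takes vorn : e, giving (e → (e → e)).
At [plex [[[jarn lorp] florp] vorn]], [[[jarn lorp] florp] vorn] : (e → (e → e)) takes plex : e, giving (e → e).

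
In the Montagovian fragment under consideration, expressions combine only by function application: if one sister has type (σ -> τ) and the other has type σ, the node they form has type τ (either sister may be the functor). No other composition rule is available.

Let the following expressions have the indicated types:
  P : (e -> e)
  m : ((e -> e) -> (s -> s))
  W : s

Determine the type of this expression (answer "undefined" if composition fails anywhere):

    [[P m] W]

s

At [P m], m : ((e -> e) -> (s -> s)) takes P : (e -> e), giving (s -> s).
At [[P m] W], [P m] : (s -> s) takes W : s, giving s.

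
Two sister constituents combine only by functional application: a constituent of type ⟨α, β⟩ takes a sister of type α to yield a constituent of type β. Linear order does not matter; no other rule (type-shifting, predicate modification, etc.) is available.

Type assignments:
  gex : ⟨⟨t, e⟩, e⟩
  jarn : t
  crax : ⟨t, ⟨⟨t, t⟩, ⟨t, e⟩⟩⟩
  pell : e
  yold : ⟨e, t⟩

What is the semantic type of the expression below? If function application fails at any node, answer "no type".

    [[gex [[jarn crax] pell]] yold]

[jarn crax]: functor crax : ⟨t, ⟨⟨t, t⟩, ⟨t, e⟩⟩⟩, argument jarn : t; result ⟨⟨t, t⟩, ⟨t, e⟩⟩.
At [[jarn crax] pell]: neither ⟨⟨t, t⟩, ⟨t, e⟩⟩ nor e can take the other as argument; the node is ill-typed.

no type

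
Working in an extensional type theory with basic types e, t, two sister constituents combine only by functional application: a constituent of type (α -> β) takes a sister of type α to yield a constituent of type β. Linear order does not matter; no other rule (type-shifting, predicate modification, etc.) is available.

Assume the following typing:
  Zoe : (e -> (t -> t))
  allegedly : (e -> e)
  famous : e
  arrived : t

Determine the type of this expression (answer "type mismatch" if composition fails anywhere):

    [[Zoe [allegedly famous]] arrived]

[allegedly famous]: functor allegedly : (e -> e), argument famous : e; result e.
[Zoe [allegedly famous]]: functor Zoe : (e -> (t -> t)), argument [allegedly famous] : e; result (t -> t).
[[Zoe [allegedly famous]] arrived]: functor [Zoe [allegedly famous]] : (t -> t), argument arrived : t; result t.

t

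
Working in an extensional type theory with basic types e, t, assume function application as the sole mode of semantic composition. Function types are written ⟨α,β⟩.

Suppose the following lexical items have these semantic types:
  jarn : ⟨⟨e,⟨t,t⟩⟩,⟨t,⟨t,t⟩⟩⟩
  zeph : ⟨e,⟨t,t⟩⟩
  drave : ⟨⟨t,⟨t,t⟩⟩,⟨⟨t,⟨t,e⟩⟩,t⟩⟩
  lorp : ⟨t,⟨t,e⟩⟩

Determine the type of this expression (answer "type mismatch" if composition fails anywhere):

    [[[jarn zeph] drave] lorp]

t

At [jarn zeph], jarn : ⟨⟨e,⟨t,t⟩⟩,⟨t,⟨t,t⟩⟩⟩ takes zeph : ⟨e,⟨t,t⟩⟩, giving ⟨t,⟨t,t⟩⟩.
At [[jarn zeph] drave], drave : ⟨⟨t,⟨t,t⟩⟩,⟨⟨t,⟨t,e⟩⟩,t⟩⟩ takes [jarn zeph] : ⟨t,⟨t,t⟩⟩, giving ⟨⟨t,⟨t,e⟩⟩,t⟩.
At [[[jarn zeph] drave] lorp], [[jarn zeph] drave] : ⟨⟨t,⟨t,e⟩⟩,t⟩ takes lorp : ⟨t,⟨t,e⟩⟩, giving t.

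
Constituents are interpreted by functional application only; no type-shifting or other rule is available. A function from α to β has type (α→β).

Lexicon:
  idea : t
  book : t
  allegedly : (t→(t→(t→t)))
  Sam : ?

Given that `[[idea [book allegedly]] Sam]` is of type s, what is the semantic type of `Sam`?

At [[idea [book allegedly]] Sam] (required: s): [idea [book allegedly]] is (t→t), which is not a function with range s; hence Sam is the functor — type ((t→t)→s).

((t→t)→s)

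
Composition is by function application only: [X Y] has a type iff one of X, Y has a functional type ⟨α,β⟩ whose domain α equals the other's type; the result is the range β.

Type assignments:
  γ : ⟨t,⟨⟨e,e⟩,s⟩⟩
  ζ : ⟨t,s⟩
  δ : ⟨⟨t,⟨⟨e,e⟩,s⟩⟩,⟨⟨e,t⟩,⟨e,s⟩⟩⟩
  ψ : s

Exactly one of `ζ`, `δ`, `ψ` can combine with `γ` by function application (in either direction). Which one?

δ

ζ : ⟨t,s⟩ — neither side's domain matches the other.
δ — combines: δ : ⟨⟨t,⟨⟨e,e⟩,s⟩⟩,⟨⟨e,t⟩,⟨e,s⟩⟩⟩ takes γ : ⟨t,⟨⟨e,e⟩,s⟩⟩ as argument, giving ⟨⟨e,t⟩,⟨e,s⟩⟩.
ψ : s — neither side's domain matches the other.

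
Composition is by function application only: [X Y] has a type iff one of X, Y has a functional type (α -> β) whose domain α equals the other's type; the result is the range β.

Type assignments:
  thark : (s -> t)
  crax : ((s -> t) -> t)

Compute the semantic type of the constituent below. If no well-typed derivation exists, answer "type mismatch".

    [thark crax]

t

[thark crax] — crax of type ((s -> t) -> t) combines with thark of type (s -> t): type t.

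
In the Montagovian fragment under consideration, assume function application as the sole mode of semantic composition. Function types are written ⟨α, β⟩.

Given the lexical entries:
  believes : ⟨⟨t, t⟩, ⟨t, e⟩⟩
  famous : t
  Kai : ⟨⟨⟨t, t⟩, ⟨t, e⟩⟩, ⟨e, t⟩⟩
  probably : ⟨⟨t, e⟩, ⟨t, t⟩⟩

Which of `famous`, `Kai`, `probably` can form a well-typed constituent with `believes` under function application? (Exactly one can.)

famous : t — neither side's domain matches the other.
Kai — combines: Kai : ⟨⟨⟨t, t⟩, ⟨t, e⟩⟩, ⟨e, t⟩⟩ takes believes : ⟨⟨t, t⟩, ⟨t, e⟩⟩ as argument, giving ⟨e, t⟩.
probably : ⟨⟨t, e⟩, ⟨t, t⟩⟩ — neither side's domain matches the other.

Kai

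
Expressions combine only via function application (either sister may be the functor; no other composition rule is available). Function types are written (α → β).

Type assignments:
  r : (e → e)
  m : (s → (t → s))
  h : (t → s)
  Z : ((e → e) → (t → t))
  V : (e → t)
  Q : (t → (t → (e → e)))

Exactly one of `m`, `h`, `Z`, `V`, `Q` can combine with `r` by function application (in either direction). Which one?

Z

m : (s → (t → s)) — does not combine with r.
h : (t → s) — does not combine with r.
Z — combines: Z : ((e → e) → (t → t)) takes r : (e → e) as argument, giving (t → t).
V : (e → t) — does not combine with r.
Q : (t → (t → (e → e))) — does not combine with r.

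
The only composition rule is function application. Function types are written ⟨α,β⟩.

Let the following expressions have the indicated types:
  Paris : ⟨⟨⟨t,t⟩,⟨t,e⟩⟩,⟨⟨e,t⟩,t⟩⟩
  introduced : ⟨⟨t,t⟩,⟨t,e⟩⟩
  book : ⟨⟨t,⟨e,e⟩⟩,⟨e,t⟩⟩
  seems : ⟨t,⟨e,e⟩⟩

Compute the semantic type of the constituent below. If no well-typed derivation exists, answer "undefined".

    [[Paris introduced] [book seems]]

t

[Paris introduced]: Paris is ⟨⟨⟨t,t⟩,⟨t,e⟩⟩,⟨⟨e,t⟩,t⟩⟩, introduced is ⟨⟨t,t⟩,⟨t,e⟩⟩; result ⟨⟨e,t⟩,t⟩.
[book seems]: book is ⟨⟨t,⟨e,e⟩⟩,⟨e,t⟩⟩, seems is ⟨t,⟨e,e⟩⟩; result ⟨e,t⟩.
[[Paris introduced] [book seems]]: [Paris introduced] is ⟨⟨e,t⟩,t⟩, [book seems] is ⟨e,t⟩; result t.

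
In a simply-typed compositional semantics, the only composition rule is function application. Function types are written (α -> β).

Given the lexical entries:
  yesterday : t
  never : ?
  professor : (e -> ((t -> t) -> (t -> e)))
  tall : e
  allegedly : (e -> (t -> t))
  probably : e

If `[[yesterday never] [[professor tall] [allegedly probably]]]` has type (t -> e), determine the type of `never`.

[[yesterday never] [[professor tall] [allegedly probably]]] is required to be (t -> e). [[professor tall] [allegedly probably]] : (t -> e) cannot yield (t -> e) as functor, so [yesterday never] : ((t -> e) -> (t -> e)).
[yesterday never] is required to be ((t -> e) -> (t -> e)). yesterday : t cannot yield ((t -> e) -> (t -> e)) as functor, so never : (t -> ((t -> e) -> (t -> e))).

(t -> ((t -> e) -> (t -> e)))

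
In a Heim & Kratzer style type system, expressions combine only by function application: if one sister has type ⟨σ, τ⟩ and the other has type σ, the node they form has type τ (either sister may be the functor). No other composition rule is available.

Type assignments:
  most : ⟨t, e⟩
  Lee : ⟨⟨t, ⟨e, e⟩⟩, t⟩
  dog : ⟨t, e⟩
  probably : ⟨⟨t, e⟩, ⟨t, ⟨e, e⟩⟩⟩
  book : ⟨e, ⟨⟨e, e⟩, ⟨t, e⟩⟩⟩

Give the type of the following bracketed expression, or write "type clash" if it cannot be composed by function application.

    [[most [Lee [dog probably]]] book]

⟨⟨e, e⟩, ⟨t, e⟩⟩

[dog probably] — probably of type ⟨⟨t, e⟩, ⟨t, ⟨e, e⟩⟩⟩ combines with dog of type ⟨t, e⟩: type ⟨t, ⟨e, e⟩⟩.
[Lee [dog probably]] — Lee of type ⟨⟨t, ⟨e, e⟩⟩, t⟩ combines with [dog probably] of type ⟨t, ⟨e, e⟩⟩: type t.
[most [Lee [dog probably]]] — most of type ⟨t, e⟩ combines with [Lee [dog probably]] of type t: type e.
[[most [Lee [dog probably]]] book] — book of type ⟨e, ⟨⟨e, e⟩, ⟨t, e⟩⟩⟩ combines with [most [Lee [dog probably]]] of type e: type ⟨⟨e, e⟩, ⟨t, e⟩⟩.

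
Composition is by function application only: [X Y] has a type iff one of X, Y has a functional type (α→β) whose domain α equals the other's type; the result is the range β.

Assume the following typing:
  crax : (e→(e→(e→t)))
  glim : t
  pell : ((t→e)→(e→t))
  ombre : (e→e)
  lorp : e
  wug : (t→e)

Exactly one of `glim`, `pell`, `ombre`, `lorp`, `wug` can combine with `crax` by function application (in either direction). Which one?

lorp

glim : t — crax needs e; glim needs nothing (atomic); neither fits.
pell : ((t→e)→(e→t)) — crax needs e; pell needs (t→e); neither fits.
ombre : (e→e) — crax needs e; ombre needs e; neither fits.
lorp — combines: crax : (e→(e→(e→t))) takes lorp : e as argument, giving (e→(e→t)).
wug : (t→e) — crax needs e; wug needs t; neither fits.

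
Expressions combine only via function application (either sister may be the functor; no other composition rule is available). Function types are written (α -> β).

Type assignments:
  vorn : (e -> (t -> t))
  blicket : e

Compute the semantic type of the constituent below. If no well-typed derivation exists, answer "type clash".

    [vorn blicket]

(t -> t)

At [vorn blicket], vorn : (e -> (t -> t)) takes blicket : e, giving (t -> t).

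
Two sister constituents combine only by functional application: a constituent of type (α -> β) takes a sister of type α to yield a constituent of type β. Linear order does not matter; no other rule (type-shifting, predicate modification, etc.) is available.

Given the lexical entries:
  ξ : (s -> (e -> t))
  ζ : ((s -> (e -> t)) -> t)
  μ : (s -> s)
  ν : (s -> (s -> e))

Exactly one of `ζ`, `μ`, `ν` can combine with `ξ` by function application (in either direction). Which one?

ζ

ζ — combines: ζ : ((s -> (e -> t)) -> t) takes ξ : (s -> (e -> t)) as argument, giving t.
μ : (s -> s) — does not combine with ξ.
ν : (s -> (s -> e)) — does not combine with ξ.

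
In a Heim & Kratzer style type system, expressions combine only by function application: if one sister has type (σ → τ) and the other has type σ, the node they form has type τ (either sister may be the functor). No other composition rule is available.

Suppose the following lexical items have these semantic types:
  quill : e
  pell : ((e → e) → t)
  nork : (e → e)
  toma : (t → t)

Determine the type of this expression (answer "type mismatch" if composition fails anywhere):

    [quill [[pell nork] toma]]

type mismatch

[pell nork]: functor pell : ((e → e) → t), argument nork : (e → e); result t.
[[pell nork] toma]: functor toma : (t → t), argument [pell nork] : t; result t.
[quill [[pell nork] toma]]: e and t cannot combine by function application — type clash.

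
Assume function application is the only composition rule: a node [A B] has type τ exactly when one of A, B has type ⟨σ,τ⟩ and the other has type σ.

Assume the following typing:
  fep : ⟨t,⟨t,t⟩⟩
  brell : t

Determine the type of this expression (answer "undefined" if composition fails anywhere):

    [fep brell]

⟨t,t⟩

[fep brell]: ⟨t,⟨t,t⟩⟩ applied to t yields ⟨t,t⟩.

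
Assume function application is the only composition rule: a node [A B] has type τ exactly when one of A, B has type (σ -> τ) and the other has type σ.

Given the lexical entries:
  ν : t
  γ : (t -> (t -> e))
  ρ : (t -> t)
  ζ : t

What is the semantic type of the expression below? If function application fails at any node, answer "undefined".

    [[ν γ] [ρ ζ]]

At [ν γ], γ : (t -> (t -> e)) takes ν : t, giving (t -> e).
At [ρ ζ], ρ : (t -> t) takes ζ : t, giving t.
At [[ν γ] [ρ ζ]], [ν γ] : (t -> e) takes [ρ ζ] : t, giving e.

e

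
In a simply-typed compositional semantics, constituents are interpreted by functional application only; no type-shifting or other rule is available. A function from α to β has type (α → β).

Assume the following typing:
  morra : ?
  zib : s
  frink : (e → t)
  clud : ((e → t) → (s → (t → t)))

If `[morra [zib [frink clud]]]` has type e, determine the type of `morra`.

((t → t) → e)

At [morra [zib [frink clud]]] (required: e): [zib [frink clud]] is (t → t), which is not a function with range e; hence morra is the functor — type ((t → t) → e).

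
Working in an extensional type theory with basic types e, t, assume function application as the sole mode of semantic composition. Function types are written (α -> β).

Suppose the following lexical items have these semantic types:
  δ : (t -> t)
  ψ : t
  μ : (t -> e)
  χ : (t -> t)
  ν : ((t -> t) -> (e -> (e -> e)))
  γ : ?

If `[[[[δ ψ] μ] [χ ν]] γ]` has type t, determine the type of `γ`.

At [[[[δ ψ] μ] [χ ν]] γ] (required: t): [[[δ ψ] μ] [χ ν]] is (e -> e), which is not a function with range t; hence γ is the functor — type ((e -> e) -> t).

((e -> e) -> t)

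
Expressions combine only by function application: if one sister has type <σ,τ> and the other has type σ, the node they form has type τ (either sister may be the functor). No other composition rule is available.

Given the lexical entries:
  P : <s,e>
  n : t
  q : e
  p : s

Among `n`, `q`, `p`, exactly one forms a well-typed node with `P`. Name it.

n : t — does not combine with P.
q : e — does not combine with P.
p — combines: P : <s,e> takes p : s as argument, giving e.

p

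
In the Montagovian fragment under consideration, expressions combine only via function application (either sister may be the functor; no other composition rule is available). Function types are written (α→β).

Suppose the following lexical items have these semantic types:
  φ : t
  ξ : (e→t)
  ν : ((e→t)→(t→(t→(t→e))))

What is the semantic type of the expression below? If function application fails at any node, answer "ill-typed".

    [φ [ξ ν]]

At [ξ ν], ν : ((e→t)→(t→(t→(t→e)))) takes ξ : (e→t), giving (t→(t→(t→e))).
At [φ [ξ ν]], [ξ ν] : (t→(t→(t→e))) takes φ : t, giving (t→(t→e)).

(t→(t→e))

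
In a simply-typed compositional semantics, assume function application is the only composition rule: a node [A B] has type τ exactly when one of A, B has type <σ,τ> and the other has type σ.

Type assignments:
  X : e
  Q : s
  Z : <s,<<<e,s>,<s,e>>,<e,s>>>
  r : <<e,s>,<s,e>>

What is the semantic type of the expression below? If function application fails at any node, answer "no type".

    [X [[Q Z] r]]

[Q Z]: functor Z : <s,<<<e,s>,<s,e>>,<e,s>>>, argument Q : s; result <<<e,s>,<s,e>>,<e,s>>.
[[Q Z] r]: functor [Q Z] : <<<e,s>,<s,e>>,<e,s>>, argument r : <<e,s>,<s,e>>; result <e,s>.
[X [[Q Z] r]]: functor [[Q Z] r] : <e,s>, argument X : e; result s.

s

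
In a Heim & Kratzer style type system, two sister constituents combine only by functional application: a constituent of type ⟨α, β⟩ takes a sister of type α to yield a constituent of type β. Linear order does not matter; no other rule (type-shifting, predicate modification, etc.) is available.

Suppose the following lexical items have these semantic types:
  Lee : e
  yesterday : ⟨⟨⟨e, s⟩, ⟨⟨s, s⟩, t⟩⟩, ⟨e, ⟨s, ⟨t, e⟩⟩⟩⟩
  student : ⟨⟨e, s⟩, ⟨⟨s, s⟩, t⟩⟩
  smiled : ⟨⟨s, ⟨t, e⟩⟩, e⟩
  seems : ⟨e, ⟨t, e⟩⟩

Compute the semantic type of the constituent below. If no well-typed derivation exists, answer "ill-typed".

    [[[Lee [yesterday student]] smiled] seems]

⟨t, e⟩

[yesterday student] — yesterday of type ⟨⟨⟨e, s⟩, ⟨⟨s, s⟩, t⟩⟩, ⟨e, ⟨s, ⟨t, e⟩⟩⟩⟩ combines with student of type ⟨⟨e, s⟩, ⟨⟨s, s⟩, t⟩⟩: type ⟨e, ⟨s, ⟨t, e⟩⟩⟩.
[Lee [yesterday student]] — [yesterday student] of type ⟨e, ⟨s, ⟨t, e⟩⟩⟩ combines with Lee of type e: type ⟨s, ⟨t, e⟩⟩.
[[Lee [yesterday student]] smiled] — smiled of type ⟨⟨s, ⟨t, e⟩⟩, e⟩ combines with [Lee [yesterday student]] of type ⟨s, ⟨t, e⟩⟩: type e.
[[[Lee [yesterday student]] smiled] seems] — seems of type ⟨e, ⟨t, e⟩⟩ combines with [[Lee [yesterday student]] smiled] of type e: type ⟨t, e⟩.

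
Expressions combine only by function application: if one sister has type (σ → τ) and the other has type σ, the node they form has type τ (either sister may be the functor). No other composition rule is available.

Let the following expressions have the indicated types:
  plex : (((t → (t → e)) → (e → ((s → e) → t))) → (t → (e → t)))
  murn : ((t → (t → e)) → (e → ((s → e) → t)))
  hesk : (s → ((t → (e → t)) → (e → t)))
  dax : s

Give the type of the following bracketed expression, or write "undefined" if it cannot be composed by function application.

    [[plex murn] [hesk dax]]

(e → t)

[plex murn]: functor plex : (((t → (t → e)) → (e → ((s → e) → t))) → (t → (e → t))), argument murn : ((t → (t → e)) → (e → ((s → e) → t))); result (t → (e → t)).
[hesk dax]: functor hesk : (s → ((t → (e → t)) → (e → t))), argument dax : s; result ((t → (e → t)) → (e → t)).
[[plex murn] [hesk dax]]: functor [hesk dax] : ((t → (e → t)) → (e → t)), argument [plex murn] : (t → (e → t)); result (e → t).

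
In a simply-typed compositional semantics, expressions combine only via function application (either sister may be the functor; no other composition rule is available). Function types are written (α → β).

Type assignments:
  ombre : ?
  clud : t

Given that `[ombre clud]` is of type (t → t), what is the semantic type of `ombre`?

[ombre clud] is required to be (t → t). clud : t cannot yield (t → t) as functor, so ombre : (t → (t → t)).

(t → (t → t))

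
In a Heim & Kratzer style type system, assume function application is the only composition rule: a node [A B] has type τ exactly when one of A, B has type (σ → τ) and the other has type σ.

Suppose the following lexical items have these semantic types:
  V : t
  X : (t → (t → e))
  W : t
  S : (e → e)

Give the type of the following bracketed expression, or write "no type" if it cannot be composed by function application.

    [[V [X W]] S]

e

[X W]: X is (t → (t → e)), W is t; result (t → e).
[V [X W]]: [X W] is (t → e), V is t; result e.
[[V [X W]] S]: S is (e → e), [V [X W]] is e; result e.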